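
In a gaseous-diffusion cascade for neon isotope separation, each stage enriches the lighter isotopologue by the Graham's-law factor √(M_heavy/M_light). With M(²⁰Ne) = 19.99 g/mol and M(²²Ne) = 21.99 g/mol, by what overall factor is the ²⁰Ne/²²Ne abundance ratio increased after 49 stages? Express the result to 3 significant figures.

Overall factor = α^49 with α = √(21.99/19.99), i.e. (21.99/19.99)^(49/2).
= 1.10005^(49/2) = 10.3.

10.3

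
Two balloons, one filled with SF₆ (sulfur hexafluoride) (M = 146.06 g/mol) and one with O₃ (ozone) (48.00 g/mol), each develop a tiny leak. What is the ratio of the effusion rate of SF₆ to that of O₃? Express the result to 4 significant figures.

0.5733

Since effusion rate ∝ 1/√M, rate_SF₆/rate_O₃ = √(M_O₃/M_SF₆) = √(48.00/146.06) = √0.3286 = 0.5733.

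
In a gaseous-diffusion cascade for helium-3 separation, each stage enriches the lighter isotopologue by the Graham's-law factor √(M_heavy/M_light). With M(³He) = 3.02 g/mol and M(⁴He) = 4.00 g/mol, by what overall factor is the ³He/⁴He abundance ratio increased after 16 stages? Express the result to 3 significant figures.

9.47

Overall factor = α^16 with α = √(4.00/3.02), i.e. (4.00/3.02)^(16/2).
= 1.32450^8 = 9.47.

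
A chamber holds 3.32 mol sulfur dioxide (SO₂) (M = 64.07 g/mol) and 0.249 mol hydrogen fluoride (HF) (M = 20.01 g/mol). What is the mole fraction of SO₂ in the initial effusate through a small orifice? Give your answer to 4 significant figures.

0.8817

Rate_i ∝ x_i/√M_i (Graham's law weighted by mole fraction), so the effusate composition follows n_i/√M_i.
So x_SO₂ in the escaping gas = (n_SO₂/√M_SO₂) / Σ(n_i/√M_i)
= (3.32/√64.07) / (3.32/√64.07 + 0.249/√20.01) = 0.4148/(0.4148 + 0.05566) = 0.8817.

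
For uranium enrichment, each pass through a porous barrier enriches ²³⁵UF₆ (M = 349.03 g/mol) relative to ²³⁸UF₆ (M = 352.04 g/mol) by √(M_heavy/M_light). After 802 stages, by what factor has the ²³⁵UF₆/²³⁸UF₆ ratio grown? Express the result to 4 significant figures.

After 802 stages the ratio has grown by (√(352.04/349.03))^802 = (352.04/349.03)^(802/2).
= 1.00862^401 = 31.29.

31.29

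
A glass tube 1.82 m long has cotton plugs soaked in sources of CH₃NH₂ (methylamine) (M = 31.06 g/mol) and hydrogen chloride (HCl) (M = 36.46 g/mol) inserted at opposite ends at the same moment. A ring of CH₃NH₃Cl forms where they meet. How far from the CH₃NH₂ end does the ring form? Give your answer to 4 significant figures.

The fronts meet when d_CH₃NH₂ + d_HCl = L with d_CH₃NH₂/d_HCl = √(M_HCl/M_CH₃NH₂) (Graham's law). Here √(M_HCl/M_CH₃NH₂) = √(36.46/31.06) = 1.083.
With d_CH₃NH₂ + d_HCl = 1.82 m, d_HCl = 1.82/(1 + 1.083) = 0.8736 m.
d_CH₃NH₂ = 1.82 − 0.8736 = 0.9464 m.

0.9464 m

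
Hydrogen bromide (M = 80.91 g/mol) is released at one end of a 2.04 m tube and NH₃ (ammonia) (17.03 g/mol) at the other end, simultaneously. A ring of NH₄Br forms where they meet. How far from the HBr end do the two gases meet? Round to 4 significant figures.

0.6416 m

Graham's law gives d_HBr/d_NH₃ = rate_HBr/rate_NH₃ = √(M_NH₃/M_HBr) = √(17.03/80.91) = 0.4588.
With d_HBr + d_NH₃ = 2.04 m, d_NH₃ = 2.04/(1 + 0.4588) = 1.398 m.
d_HBr = 2.04 − 1.398 = 0.6416 m.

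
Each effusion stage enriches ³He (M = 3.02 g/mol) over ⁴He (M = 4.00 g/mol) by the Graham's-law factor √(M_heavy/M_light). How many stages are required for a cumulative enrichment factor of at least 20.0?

22

Per stage α = (4.00/3.02)^(1/2) = 1.32450^0.5, giving ln α = 0.1405.
Need α^N ≥ 20.0 ⇒ N ≥ ln(20.0) / ln α = 2.996 / 0.1405 = 21.32.
Rounding up, N = 22 stages.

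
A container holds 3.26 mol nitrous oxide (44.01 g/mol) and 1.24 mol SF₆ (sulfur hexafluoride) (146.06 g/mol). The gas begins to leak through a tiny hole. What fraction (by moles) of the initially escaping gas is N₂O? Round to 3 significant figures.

0.827

Effusion rate of each component ∝ n_i/√M_i (partial pressure × 1/√M).
So x_N₂O in the escaping gas = (n_N₂O/√M_N₂O) / Σ(n_i/√M_i)
= (3.26/√44.01) / (3.26/√44.01 + 1.24/√146.06) = 0.4914/(0.4914 + 0.1026) = 0.827.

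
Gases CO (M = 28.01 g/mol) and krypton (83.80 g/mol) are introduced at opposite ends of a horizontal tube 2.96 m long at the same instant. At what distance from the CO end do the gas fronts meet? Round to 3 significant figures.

1.88 m

Distances travelled in equal time are proportional to diffusion rates, so d_CO/d_Kr = √(M_Kr/M_CO) = √(83.80/28.01) = 1.730.
With d_CO + d_Kr = 2.96 m, d_Kr = 2.96/(1 + 1.730) = 1.084 m.
d_CO = 2.96 − 1.084 = 1.88 m.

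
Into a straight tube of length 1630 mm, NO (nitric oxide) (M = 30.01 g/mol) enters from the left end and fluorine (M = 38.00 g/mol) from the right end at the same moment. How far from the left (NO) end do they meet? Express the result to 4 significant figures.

863.0 mm

Distances travelled in equal time are proportional to diffusion rates, so d_NO/d_F₂ = √(M_F₂/M_NO) = √(38.00/30.01) = 1.125.
With d_NO + d_F₂ = 1630 mm, d_F₂ = 1630/(1 + 1.125) = 767.0 mm.
d_NO = 1630 − 767.0 = 863.0 mm.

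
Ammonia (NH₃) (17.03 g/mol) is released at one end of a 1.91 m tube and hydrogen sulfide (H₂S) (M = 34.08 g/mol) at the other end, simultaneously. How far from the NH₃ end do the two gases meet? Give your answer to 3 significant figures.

In equal time, each gas travels a distance ∝ its rate ∝ 1/√M, so d_NH₃/d_H₂S = √(M_H₂S/M_NH₃) = √(34.08/17.03) = 1.415.
With d_NH₃ + d_H₂S = 1.91 m, d_H₂S = 1.91/(1 + 1.415) = 0.7910 m.
d_NH₃ = 1.91 − 0.7910 = 1.12 m.

1.12 m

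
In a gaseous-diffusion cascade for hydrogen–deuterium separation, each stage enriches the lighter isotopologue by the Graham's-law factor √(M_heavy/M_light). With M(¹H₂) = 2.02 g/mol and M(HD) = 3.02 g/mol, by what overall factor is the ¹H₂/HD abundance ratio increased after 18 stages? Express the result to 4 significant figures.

37.32

The single-stage factor is √(M_heavy/M_light), so 18 stages give [√(3.02/2.02)]^18 = (3.02/2.02)^(18/2).
= 1.49505^9 = 37.32.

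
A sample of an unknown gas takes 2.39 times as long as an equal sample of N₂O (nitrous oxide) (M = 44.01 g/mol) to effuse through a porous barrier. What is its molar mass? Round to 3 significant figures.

251 g/mol

Graham's law gives t_X/t_N₂O = √(M_X/M_N₂O).
2.39 = √(M_X/44.01)
M_X = 44.01 × 2.39² = 44.01 × 5.712 = 251 g/mol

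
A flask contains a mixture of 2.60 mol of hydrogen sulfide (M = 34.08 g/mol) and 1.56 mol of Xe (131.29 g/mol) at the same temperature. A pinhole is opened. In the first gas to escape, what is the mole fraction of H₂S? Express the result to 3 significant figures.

Each component's effusion rate ∝ (its partial pressure)·(1/√M) ∝ n_i/√M_i.
So x_H₂S in the escaping gas = (n_H₂S/√M_H₂S) / Σ(n_i/√M_i)
= (2.60/√34.08) / (2.60/√34.08 + 1.56/√131.29) = 0.4454/(0.4454 + 0.1361) = 0.766.

0.766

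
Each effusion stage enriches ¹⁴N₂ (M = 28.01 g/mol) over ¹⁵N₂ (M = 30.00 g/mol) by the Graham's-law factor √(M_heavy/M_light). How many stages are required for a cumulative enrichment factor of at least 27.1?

97

Per stage α = (30.00/28.01)^(1/2) = 1.07105^0.5, giving ln α = 0.03432.
Need α^N ≥ 27.1 ⇒ N ≥ ln(27.1) / ln α = 3.300 / 0.03432 = 96.15.
Minimum whole number of stages: N = 97.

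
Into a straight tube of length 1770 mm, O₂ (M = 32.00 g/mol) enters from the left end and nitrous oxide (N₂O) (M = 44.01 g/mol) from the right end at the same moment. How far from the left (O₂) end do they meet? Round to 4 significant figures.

Distances travelled in equal time are proportional to diffusion rates, so d_O₂/d_N₂O = √(M_N₂O/M_O₂) = √(44.01/32.00) = 1.173.
With d_O₂ + d_N₂O = 1770 mm, d_N₂O = 1770/(1 + 1.173) = 814.6 mm.
d_O₂ = 1770 − 814.6 = 955.4 mm.

955.4 mm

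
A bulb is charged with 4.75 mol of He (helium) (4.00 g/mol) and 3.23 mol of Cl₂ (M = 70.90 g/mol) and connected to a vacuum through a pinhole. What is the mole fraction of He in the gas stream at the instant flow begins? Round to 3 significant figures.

Rate_i ∝ x_i/√M_i (Graham's law weighted by mole fraction), so the effusate composition follows n_i/√M_i.
So x_He in the escaping gas = (n_He/√M_He) / Σ(n_i/√M_i)
= (4.75/√4.00) / (4.75/√4.00 + 3.23/√70.90) = 2.375/(2.375 + 0.3836) = 0.861.

0.861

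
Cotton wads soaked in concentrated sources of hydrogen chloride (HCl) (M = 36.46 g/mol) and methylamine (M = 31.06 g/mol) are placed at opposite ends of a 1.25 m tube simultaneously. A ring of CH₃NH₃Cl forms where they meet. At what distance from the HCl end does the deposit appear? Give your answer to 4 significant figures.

0.6000 m

Graham's law gives d_HCl/d_CH₃NH₂ = rate_HCl/rate_CH₃NH₂ = √(M_CH₃NH₂/M_HCl) = √(31.06/36.46) = 0.9230.
With d_HCl + d_CH₃NH₂ = 1.25 m, d_CH₃NH₂ = 1.25/(1 + 0.9230) = 0.6500 m.
d_HCl = 1.25 − 0.6500 = 0.6000 m.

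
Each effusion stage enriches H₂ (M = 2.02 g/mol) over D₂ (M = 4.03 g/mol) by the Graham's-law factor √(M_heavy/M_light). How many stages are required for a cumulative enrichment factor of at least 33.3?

11

With α = √(4.03/2.02) per stage, ln α = ½ ln(1.99505) = 0.3453.
Need α^N ≥ 33.3 ⇒ N ≥ ln(33.3) / ln α = 3.506 / 0.3453 = 10.15.
Rounding up, N = 11 stages.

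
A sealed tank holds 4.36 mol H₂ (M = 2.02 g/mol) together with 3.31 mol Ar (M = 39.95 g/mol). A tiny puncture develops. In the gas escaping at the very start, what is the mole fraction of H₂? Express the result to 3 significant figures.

Each component's effusion rate ∝ (its partial pressure)·(1/√M) ∝ n_i/√M_i.
x_H₂(eff) = (n_H₂/√M_H₂) / (n_H₂/√M_H₂ + n_Ar/√M_Ar)
= (4.36/√2.02) / (4.36/√2.02 + 3.31/√39.95) = 3.068/(3.068 + 0.5237) = 0.854.

0.854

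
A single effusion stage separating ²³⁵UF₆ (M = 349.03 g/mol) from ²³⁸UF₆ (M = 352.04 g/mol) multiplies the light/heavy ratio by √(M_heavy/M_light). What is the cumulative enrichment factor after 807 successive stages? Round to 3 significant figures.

Overall factor = α^807 with α = √(352.04/349.03), i.e. (352.04/349.03)^(807/2).
= 1.00862^(807/2) = 32.0.

32.0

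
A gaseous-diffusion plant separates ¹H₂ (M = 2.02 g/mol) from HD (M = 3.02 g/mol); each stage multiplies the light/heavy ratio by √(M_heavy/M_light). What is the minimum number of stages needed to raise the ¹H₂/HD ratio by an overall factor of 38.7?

Single-stage factor α = √(3.02/2.02), so ln α = ½ ln(1.49505) = 0.2011.
Need α^N ≥ 38.7 ⇒ N ≥ ln(38.7) / ln α = 3.656 / 0.2011 = 18.18.
Minimum whole number of stages: N = 19.

19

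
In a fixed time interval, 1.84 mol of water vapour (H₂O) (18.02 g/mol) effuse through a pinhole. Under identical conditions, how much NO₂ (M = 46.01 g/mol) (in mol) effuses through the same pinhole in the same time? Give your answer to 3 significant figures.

1.15 mol

By Graham's law, rate_NO₂/rate_H₂O = √(M_H₂O/M_NO₂) = √(18.02/46.01) = √0.3917 = 0.6258.
So the amount for NO₂ is 1.84 × 0.6258 = 1.15 mol.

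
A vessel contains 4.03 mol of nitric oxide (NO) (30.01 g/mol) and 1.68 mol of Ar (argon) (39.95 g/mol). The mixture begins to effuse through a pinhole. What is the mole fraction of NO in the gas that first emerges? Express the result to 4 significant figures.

0.7346

Rate_i ∝ x_i/√M_i (Graham's law weighted by mole fraction), so the effusate composition follows n_i/√M_i.
Mole fraction of NO in the effusate = (n_NO/√M_NO) / (n_NO/√M_NO + n_Ar/√M_Ar)
= (4.03/√30.01) / (4.03/√30.01 + 1.68/√39.95) = 0.7357/(0.7357 + 0.2658) = 0.7346.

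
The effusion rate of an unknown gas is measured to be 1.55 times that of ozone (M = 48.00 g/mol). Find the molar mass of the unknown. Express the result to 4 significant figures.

19.98 g/mol

Graham's law gives rate_X/rate_O₃ = √(M_O₃/M_X).
1.55 = √(48.00/M_X)
M_X = 48.00 / 1.55² = 48.00 / 2.403 = 19.98 g/mol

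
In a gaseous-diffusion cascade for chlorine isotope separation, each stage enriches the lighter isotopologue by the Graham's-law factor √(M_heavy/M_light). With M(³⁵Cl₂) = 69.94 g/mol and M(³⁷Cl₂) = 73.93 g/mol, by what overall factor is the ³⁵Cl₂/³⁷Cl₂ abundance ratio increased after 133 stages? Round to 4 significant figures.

40.02

After 133 stages the ratio has grown by (√(73.93/69.94))^133 = (73.93/69.94)^(133/2).
= 1.05705^(133/2) = 40.02.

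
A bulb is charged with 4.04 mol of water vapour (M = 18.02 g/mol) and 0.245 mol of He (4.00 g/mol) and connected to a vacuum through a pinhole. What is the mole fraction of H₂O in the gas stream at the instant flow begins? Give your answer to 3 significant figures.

Rate_i ∝ x_i/√M_i (Graham's law weighted by mole fraction), so the effusate composition follows n_i/√M_i.
Mole fraction of H₂O in the effusate = (n_H₂O/√M_H₂O) / (n_H₂O/√M_H₂O + n_He/√M_He)
= (4.04/√18.02) / (4.04/√18.02 + 0.245/√4.00) = 0.9517/(0.9517 + 0.1225) = 0.886.

0.886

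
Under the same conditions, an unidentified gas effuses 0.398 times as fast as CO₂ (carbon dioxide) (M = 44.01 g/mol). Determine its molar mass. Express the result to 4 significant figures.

277.8 g/mol

From Graham's law, rate_X/rate_CO₂ = √(M_CO₂/M_X).
0.398 = √(44.01/M_X)
M_X = 44.01 / 0.398² = 44.01 / 0.1584 = 277.8 g/mol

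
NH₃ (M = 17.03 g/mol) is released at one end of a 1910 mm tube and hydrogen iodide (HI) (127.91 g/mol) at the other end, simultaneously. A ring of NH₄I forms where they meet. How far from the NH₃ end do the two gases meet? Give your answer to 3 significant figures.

1400 mm

Graham's law gives d_NH₃/d_HI = rate_NH₃/rate_HI = √(M_HI/M_NH₃) = √(127.91/17.03) = 2.741.
With d_NH₃ + d_HI = 1910 mm, d_HI = 1910/(1 + 2.741) = 510.6 mm.
d_NH₃ = 1910 − 510.6 = 1400 mm.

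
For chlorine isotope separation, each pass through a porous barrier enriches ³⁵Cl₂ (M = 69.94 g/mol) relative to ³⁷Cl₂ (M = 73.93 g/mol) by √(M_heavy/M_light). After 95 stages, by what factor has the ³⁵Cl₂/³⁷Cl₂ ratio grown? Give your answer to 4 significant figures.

Each stage multiplies the ratio by α = √(73.93/69.94), so after 95 stages the overall factor is α^95 = (73.93/69.94)^(95/2).
= 1.05705^(95/2) = 13.95.

13.95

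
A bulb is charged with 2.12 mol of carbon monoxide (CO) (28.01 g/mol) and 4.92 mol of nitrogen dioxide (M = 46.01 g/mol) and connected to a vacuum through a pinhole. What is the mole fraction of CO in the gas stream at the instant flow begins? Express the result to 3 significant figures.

Each component's effusion rate ∝ (its partial pressure)·(1/√M) ∝ n_i/√M_i.
x_CO(eff) = (n_CO/√M_CO) / (n_CO/√M_CO + n_NO₂/√M_NO₂)
= (2.12/√28.01) / (2.12/√28.01 + 4.92/√46.01) = 0.4006/(0.4006 + 0.7253) = 0.356.

0.356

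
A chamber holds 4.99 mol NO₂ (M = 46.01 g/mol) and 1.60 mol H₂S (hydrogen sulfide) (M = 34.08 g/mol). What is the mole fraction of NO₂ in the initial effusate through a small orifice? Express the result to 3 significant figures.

The effusion rate of species i is ∝ p_i/√M_i ∝ n_i/√M_i.
x_NO₂(eff) = (n_NO₂/√M_NO₂) / (n_NO₂/√M_NO₂ + n_H₂S/√M_H₂S)
= (4.99/√46.01) / (4.99/√46.01 + 1.60/√34.08) = 0.7357/(0.7357 + 0.2741) = 0.729.

0.729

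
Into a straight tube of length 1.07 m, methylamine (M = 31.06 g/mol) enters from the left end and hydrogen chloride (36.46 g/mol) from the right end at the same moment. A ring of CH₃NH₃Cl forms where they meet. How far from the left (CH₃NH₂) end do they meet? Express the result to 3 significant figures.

0.556 m

The fronts meet when d_CH₃NH₂ + d_HCl = L with d_CH₃NH₂/d_HCl = √(M_HCl/M_CH₃NH₂) (Graham's law). Here √(M_HCl/M_CH₃NH₂) = √(36.46/31.06) = 1.083.
With d_CH₃NH₂ + d_HCl = 1.07 m, d_HCl = 1.07/(1 + 1.083) = 0.5136 m.
d_CH₃NH₂ = 1.07 − 0.5136 = 0.556 m.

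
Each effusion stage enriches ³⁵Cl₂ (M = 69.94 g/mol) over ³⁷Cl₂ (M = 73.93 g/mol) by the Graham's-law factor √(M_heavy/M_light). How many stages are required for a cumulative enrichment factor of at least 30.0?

123

With α = √(73.93/69.94) per stage, ln α = ½ ln(1.05705) = 0.02774.
Need α^N ≥ 30.0 ⇒ N ≥ ln(30.0) / ln α = 3.401 / 0.02774 = 122.61.
Rounding up, N = 123 stages.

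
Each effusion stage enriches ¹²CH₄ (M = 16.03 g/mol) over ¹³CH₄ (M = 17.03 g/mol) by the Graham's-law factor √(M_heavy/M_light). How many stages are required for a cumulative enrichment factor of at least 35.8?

Per stage α = (17.03/16.03)^(1/2) = 1.06238^0.5, giving ln α = 0.03026.
Need α^N ≥ 35.8 ⇒ N ≥ ln(35.8) / ln α = 3.578 / 0.03026 = 118.25.
Minimum whole number of stages: N = 119.

119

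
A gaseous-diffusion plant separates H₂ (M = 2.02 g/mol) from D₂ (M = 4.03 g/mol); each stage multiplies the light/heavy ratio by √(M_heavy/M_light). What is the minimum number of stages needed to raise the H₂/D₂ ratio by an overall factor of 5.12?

Per stage α = (4.03/2.02)^(1/2) = 1.99505^0.5, giving ln α = 0.3453.
Need α^N ≥ 5.12 ⇒ N ≥ ln(5.12) / ln α = 1.633 / 0.3453 = 4.73.
Minimum whole number of stages: N = 5.

5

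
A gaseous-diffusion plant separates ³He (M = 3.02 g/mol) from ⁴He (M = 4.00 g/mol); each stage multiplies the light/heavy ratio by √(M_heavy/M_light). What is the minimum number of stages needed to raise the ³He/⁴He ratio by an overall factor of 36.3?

26

Single-stage factor α = √(4.00/3.02), so ln α = ½ ln(1.32450) = 0.1405.
Need α^N ≥ 36.3 ⇒ N ≥ ln(36.3) / ln α = 3.592 / 0.1405 = 25.56.
So at least 26 stages are needed.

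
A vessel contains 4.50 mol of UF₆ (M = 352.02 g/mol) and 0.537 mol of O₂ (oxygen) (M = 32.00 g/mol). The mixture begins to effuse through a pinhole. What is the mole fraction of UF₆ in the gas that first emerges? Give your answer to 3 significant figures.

Rate_i ∝ x_i/√M_i (Graham's law weighted by mole fraction), so the effusate composition follows n_i/√M_i.
x_UF₆(eff) = (n_UF₆/√M_UF₆) / (n_UF₆/√M_UF₆ + n_O₂/√M_O₂)
= (4.50/√352.02) / (4.50/√352.02 + 0.537/√32.00) = 0.2398/(0.2398 + 0.09493) = 0.716.

0.716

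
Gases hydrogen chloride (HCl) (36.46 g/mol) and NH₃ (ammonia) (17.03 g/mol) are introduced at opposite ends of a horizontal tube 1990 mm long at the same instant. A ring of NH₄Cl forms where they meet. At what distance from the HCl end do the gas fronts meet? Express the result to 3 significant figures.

808 mm

In equal time, each gas travels a distance ∝ its rate ∝ 1/√M, so d_HCl/d_NH₃ = √(M_NH₃/M_HCl) = √(17.03/36.46) = 0.6834.
With d_HCl + d_NH₃ = 1990 mm, d_NH₃ = 1990/(1 + 0.6834) = 1182 mm.
d_HCl = 1990 − 1182 = 808 mm.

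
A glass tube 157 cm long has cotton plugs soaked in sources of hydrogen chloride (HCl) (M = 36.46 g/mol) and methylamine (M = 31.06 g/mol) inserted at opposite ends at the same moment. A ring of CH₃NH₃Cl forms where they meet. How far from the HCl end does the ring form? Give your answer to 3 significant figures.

In equal time, each gas travels a distance ∝ its rate ∝ 1/√M, so d_HCl/d_CH₃NH₂ = √(M_CH₃NH₂/M_HCl) = √(31.06/36.46) = 0.9230.
With d_HCl + d_CH₃NH₂ = 157 cm, d_CH₃NH₂ = 157/(1 + 0.9230) = 81.64 cm.
d_HCl = 157 − 81.64 = 75.4 cm.

75.4 cm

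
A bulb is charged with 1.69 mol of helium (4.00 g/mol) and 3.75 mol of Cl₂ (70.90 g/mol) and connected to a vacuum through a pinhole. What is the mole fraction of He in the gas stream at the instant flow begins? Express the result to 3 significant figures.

Effusion rate of each component ∝ n_i/√M_i (partial pressure × 1/√M).
x_He(eff) = (n_He/√M_He) / (n_He/√M_He + n_Cl₂/√M_Cl₂)
= (1.69/√4.00) / (1.69/√4.00 + 3.75/√70.90) = 0.8450/(0.8450 + 0.4454) = 0.655.

0.655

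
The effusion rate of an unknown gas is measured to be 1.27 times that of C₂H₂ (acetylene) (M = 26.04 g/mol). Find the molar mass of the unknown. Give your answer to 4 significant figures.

16.14 g/mol

Since effusion rate ∝ 1/√M, rate_X/rate_C₂H₂ = √(M_C₂H₂/M_X).
1.27 = √(26.04/M_X)
M_X = 26.04 / 1.27² = 26.04 / 1.613 = 16.14 g/mol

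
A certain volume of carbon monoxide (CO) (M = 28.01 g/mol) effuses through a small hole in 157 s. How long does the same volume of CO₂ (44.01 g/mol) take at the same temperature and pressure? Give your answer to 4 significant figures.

Graham's law gives t_CO₂/t_CO = √(M_CO₂/M_CO) = √(44.01/28.01) = √1.571 = 1.253.
So the time for CO₂ is 157 × 1.253 = 196.8 s.

196.8 s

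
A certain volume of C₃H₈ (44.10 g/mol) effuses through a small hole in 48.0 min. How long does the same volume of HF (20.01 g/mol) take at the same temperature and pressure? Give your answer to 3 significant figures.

Graham's law gives t_HF/t_C₃H₈ = √(M_HF/M_C₃H₈) = √(20.01/44.10) = √0.4537 = 0.6736.
So the time for HF is 48.0 × 0.6736 = 32.3 min.

32.3 min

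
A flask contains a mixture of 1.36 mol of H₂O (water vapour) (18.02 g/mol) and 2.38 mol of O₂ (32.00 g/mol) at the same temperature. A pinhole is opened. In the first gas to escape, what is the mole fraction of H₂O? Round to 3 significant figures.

0.432

Rate_i ∝ x_i/√M_i (Graham's law weighted by mole fraction), so the effusate composition follows n_i/√M_i.
Mole fraction of H₂O in the effusate = (n_H₂O/√M_H₂O) / (n_H₂O/√M_H₂O + n_O₂/√M_O₂)
= (1.36/√18.02) / (1.36/√18.02 + 2.38/√32.00) = 0.3204/(0.3204 + 0.4207) = 0.432.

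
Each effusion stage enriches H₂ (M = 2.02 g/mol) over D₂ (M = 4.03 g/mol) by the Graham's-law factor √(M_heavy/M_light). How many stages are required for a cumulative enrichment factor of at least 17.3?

Per stage α = (4.03/2.02)^(1/2) = 1.99505^0.5, giving ln α = 0.3453.
Need α^N ≥ 17.3 ⇒ N ≥ ln(17.3) / ln α = 2.851 / 0.3453 = 8.25.
Minimum whole number of stages: N = 9.

9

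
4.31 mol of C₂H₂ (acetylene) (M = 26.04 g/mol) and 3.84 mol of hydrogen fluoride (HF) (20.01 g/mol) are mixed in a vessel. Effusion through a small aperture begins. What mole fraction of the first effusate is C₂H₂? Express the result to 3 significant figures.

Effusion rate of each component ∝ n_i/√M_i (partial pressure × 1/√M).
x_C₂H₂(eff) = (n_C₂H₂/√M_C₂H₂) / (n_C₂H₂/√M_C₂H₂ + n_HF/√M_HF)
= (4.31/√26.04) / (4.31/√26.04 + 3.84/√20.01) = 0.8446/(0.8446 + 0.8584) = 0.496.

0.496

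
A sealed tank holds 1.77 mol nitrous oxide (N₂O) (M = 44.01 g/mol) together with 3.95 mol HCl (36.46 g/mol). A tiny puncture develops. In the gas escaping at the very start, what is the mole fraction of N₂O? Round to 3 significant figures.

Rate_i ∝ x_i/√M_i (Graham's law weighted by mole fraction), so the effusate composition follows n_i/√M_i.
Mole fraction of N₂O in the effusate = (n_N₂O/√M_N₂O) / (n_N₂O/√M_N₂O + n_HCl/√M_HCl)
= (1.77/√44.01) / (1.77/√44.01 + 3.95/√36.46) = 0.2668/(0.2668 + 0.6542) = 0.290.

0.290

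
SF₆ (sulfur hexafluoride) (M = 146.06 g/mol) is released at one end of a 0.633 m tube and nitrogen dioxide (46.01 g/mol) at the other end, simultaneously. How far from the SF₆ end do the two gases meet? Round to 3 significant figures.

The fronts meet when d_SF₆ + d_NO₂ = L with d_SF₆/d_NO₂ = √(M_NO₂/M_SF₆) (Graham's law). Here √(M_NO₂/M_SF₆) = √(46.01/146.06) = 0.5613.
With d_SF₆ + d_NO₂ = 0.633 m, d_NO₂ = 0.633/(1 + 0.5613) = 0.4054 m.
d_SF₆ = 0.633 − 0.4054 = 0.228 m.

0.228 m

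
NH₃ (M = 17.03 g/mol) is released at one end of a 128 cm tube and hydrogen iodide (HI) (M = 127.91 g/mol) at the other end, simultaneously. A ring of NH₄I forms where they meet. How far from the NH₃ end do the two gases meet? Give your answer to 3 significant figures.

Distances travelled in equal time are proportional to diffusion rates, so d_NH₃/d_HI = √(M_HI/M_NH₃) = √(127.91/17.03) = 2.741.
With d_NH₃ + d_HI = 128 cm, d_HI = 128/(1 + 2.741) = 34.22 cm.
d_NH₃ = 128 − 34.22 = 93.8 cm.

93.8 cm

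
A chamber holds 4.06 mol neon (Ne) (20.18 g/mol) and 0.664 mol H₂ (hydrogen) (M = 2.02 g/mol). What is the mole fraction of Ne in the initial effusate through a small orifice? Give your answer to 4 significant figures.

The effusion rate of species i is ∝ p_i/√M_i ∝ n_i/√M_i.
So x_Ne in the escaping gas = (n_Ne/√M_Ne) / Σ(n_i/√M_i)
= (4.06/√20.18) / (4.06/√20.18 + 0.664/√2.02) = 0.9038/(0.9038 + 0.4672) = 0.6592.

0.6592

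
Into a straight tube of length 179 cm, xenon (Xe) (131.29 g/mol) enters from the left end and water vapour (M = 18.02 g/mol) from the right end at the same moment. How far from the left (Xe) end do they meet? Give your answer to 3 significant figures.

Distances travelled in equal time are proportional to diffusion rates, so d_Xe/d_H₂O = √(M_H₂O/M_Xe) = √(18.02/131.29) = 0.3705.
With d_Xe + d_H₂O = 179 cm, d_H₂O = 179/(1 + 0.3705) = 130.6 cm.
d_Xe = 179 − 130.6 = 48.4 cm.

48.4 cm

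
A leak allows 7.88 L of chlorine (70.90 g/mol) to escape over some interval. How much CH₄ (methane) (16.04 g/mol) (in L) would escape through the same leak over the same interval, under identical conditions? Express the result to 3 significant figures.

Using Graham's law: rate_CH₄/rate_Cl₂ = √(M_Cl₂/M_CH₄) = √(70.90/16.04) = √4.420 = 2.102.
So the volume for CH₄ is 7.88 × 2.102 = 16.6 L.

16.6 L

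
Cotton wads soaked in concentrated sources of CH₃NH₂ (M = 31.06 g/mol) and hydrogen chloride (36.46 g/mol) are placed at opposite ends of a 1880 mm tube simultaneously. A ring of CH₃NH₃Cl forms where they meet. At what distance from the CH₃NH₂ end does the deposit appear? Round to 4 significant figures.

Distances travelled in equal time are proportional to diffusion rates, so d_CH₃NH₂/d_HCl = √(M_HCl/M_CH₃NH₂) = √(36.46/31.06) = 1.083.
With d_CH₃NH₂ + d_HCl = 1880 mm, d_HCl = 1880/(1 + 1.083) = 902.4 mm.
d_CH₃NH₂ = 1880 − 902.4 = 977.6 mm.

977.6 mm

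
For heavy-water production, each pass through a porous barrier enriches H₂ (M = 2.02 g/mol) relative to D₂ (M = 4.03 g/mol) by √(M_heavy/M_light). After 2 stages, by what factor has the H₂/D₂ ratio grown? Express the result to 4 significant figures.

1.995

The single-stage factor is √(M_heavy/M_light), so 2 stages give [√(4.03/2.02)]^2 = (4.03/2.02)^(2/2).
= 1.99505^1 = 1.995.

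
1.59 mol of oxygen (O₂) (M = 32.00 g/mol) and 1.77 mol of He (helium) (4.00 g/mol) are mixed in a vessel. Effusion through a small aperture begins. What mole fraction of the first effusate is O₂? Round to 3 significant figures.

Each component's effusion rate ∝ (its partial pressure)·(1/√M) ∝ n_i/√M_i.
x_O₂(eff) = (n_O₂/√M_O₂) / (n_O₂/√M_O₂ + n_He/√M_He)
= (1.59/√32.00) / (1.59/√32.00 + 1.77/√4.00) = 0.2811/(0.2811 + 0.8850) = 0.241.

0.241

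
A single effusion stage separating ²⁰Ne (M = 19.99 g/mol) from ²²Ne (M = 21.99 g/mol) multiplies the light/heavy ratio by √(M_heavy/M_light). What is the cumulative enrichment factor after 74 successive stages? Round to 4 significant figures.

34.06

Each stage multiplies the ratio by α = √(21.99/19.99), so after 74 stages the overall factor is α^74 = (21.99/19.99)^(74/2).
= 1.10005^37 = 34.06.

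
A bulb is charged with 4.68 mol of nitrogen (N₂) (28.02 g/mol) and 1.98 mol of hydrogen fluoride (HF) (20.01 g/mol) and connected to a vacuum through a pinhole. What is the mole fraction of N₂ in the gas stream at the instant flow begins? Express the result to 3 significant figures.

0.666

Each component's effusion rate ∝ (its partial pressure)·(1/√M) ∝ n_i/√M_i.
So x_N₂ in the escaping gas = (n_N₂/√M_N₂) / Σ(n_i/√M_i)
= (4.68/√28.02) / (4.68/√28.02 + 1.98/√20.01) = 0.8841/(0.8841 + 0.4426) = 0.666.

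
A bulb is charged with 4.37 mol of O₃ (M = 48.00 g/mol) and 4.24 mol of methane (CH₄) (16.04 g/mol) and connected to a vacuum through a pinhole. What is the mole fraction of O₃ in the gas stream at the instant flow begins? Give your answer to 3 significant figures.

0.373

Each component's effusion rate ∝ (its partial pressure)·(1/√M) ∝ n_i/√M_i.
So x_O₃ in the escaping gas = (n_O₃/√M_O₃) / Σ(n_i/√M_i)
= (4.37/√48.00) / (4.37/√48.00 + 4.24/√16.04) = 0.6308/(0.6308 + 1.059) = 0.373.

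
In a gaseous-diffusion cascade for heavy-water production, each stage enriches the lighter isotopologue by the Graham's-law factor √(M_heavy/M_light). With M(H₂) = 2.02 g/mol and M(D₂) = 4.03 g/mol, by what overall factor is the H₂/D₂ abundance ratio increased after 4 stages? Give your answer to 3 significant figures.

After 4 stages the ratio has grown by (√(4.03/2.02))^4 = (4.03/2.02)^(4/2).
= 1.99505^2 = 3.98.

3.98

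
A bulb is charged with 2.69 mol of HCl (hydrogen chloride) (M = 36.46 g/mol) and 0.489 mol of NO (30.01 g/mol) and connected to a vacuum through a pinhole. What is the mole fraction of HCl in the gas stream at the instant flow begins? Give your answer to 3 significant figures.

0.833

Effusion rate of each component ∝ n_i/√M_i (partial pressure × 1/√M).
Mole fraction of HCl in the effusate = (n_HCl/√M_HCl) / (n_HCl/√M_HCl + n_NO/√M_NO)
= (2.69/√36.46) / (2.69/√36.46 + 0.489/√30.01) = 0.4455/(0.4455 + 0.08926) = 0.833.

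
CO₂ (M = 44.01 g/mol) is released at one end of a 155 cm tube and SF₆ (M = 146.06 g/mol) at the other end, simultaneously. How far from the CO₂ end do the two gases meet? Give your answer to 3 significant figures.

The fronts meet when d_CO₂ + d_SF₆ = L with d_CO₂/d_SF₆ = √(M_SF₆/M_CO₂) (Graham's law). Here √(M_SF₆/M_CO₂) = √(146.06/44.01) = 1.822.
With d_CO₂ + d_SF₆ = 155 cm, d_SF₆ = 155/(1 + 1.822) = 54.93 cm.
d_CO₂ = 155 − 54.93 = 100 cm.

100 cm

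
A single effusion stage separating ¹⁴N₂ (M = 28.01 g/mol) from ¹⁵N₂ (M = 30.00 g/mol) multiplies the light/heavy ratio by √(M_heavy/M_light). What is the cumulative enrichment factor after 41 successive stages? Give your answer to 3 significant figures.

Overall factor = α^41 with α = √(30.00/28.01), i.e. (30.00/28.01)^(41/2).
= 1.07105^(41/2) = 4.08.

4.08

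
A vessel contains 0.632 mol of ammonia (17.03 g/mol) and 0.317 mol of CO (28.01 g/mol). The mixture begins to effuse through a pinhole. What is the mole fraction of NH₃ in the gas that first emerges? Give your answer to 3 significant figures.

Effusion rate of each component ∝ n_i/√M_i (partial pressure × 1/√M).
x_NH₃(eff) = (n_NH₃/√M_NH₃) / (n_NH₃/√M_NH₃ + n_CO/√M_CO)
= (0.632/√17.03) / (0.632/√17.03 + 0.317/√28.01) = 0.1531/(0.1531 + 0.05990) = 0.719.

0.719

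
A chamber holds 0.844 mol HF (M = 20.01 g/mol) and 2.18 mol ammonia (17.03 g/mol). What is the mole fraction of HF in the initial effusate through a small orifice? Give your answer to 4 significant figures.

0.2632

Effusion rate of each component ∝ n_i/√M_i (partial pressure × 1/√M).
Mole fraction of HF in the effusate = (n_HF/√M_HF) / (n_HF/√M_HF + n_NH₃/√M_NH₃)
= (0.844/√20.01) / (0.844/√20.01 + 2.18/√17.03) = 0.1887/(0.1887 + 0.5283) = 0.2632.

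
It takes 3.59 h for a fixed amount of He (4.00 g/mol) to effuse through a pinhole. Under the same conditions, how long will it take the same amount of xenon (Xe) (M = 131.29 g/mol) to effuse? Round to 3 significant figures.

By Graham's law, t_Xe/t_He = √(M_Xe/M_He) = √(131.29/4.00) = √32.82 = 5.729.
So the time for Xe is 3.59 × 5.729 = 20.6 h.

20.6 h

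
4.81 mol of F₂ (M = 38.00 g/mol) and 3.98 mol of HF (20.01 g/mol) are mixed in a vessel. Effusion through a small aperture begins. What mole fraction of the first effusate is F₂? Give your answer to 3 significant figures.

0.467

The effusion rate of species i is ∝ p_i/√M_i ∝ n_i/√M_i.
Mole fraction of F₂ in the effusate = (n_F₂/√M_F₂) / (n_F₂/√M_F₂ + n_HF/√M_HF)
= (4.81/√38.00) / (4.81/√38.00 + 3.98/√20.01) = 0.7803/(0.7803 + 0.8897) = 0.467.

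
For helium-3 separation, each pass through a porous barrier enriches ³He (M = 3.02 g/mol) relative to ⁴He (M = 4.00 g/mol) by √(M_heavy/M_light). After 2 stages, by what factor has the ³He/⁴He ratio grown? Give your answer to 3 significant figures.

Each stage multiplies the ratio by α = √(4.00/3.02), so after 2 stages the overall factor is α^2 = (4.00/3.02)^(2/2).
= 1.32450^1 = 1.32.

1.32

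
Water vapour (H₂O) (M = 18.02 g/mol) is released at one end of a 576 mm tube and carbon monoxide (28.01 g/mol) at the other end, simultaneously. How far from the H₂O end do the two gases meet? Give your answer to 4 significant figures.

Distances travelled in equal time are proportional to diffusion rates, so d_H₂O/d_CO = √(M_CO/M_H₂O) = √(28.01/18.02) = 1.247.
With d_H₂O + d_CO = 576 mm, d_CO = 576/(1 + 1.247) = 256.4 mm.
d_H₂O = 576 − 256.4 = 319.6 mm.

319.6 mm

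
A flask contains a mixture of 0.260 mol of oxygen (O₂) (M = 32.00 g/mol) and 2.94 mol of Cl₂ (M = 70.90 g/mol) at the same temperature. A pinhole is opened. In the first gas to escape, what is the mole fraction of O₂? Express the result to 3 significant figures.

0.116

Rate_i ∝ x_i/√M_i (Graham's law weighted by mole fraction), so the effusate composition follows n_i/√M_i.
So x_O₂ in the escaping gas = (n_O₂/√M_O₂) / Σ(n_i/√M_i)
= (0.260/√32.00) / (0.260/√32.00 + 2.94/√70.90) = 0.04596/(0.04596 + 0.3492) = 0.116.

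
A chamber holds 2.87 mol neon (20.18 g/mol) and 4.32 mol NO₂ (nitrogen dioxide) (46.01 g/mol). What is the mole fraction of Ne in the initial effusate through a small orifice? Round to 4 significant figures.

0.5008

Rate_i ∝ x_i/√M_i (Graham's law weighted by mole fraction), so the effusate composition follows n_i/√M_i.
Mole fraction of Ne in the effusate = (n_Ne/√M_Ne) / (n_Ne/√M_Ne + n_NO₂/√M_NO₂)
= (2.87/√20.18) / (2.87/√20.18 + 4.32/√46.01) = 0.6389/(0.6389 + 0.6369) = 0.5008.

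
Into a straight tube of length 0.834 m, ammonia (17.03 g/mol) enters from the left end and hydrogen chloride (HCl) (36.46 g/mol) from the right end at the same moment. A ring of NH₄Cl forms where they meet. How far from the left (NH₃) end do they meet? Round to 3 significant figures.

0.495 m

Distances travelled in equal time are proportional to diffusion rates, so d_NH₃/d_HCl = √(M_HCl/M_NH₃) = √(36.46/17.03) = 1.463.
With d_NH₃ + d_HCl = 0.834 m, d_HCl = 0.834/(1 + 1.463) = 0.3386 m.
d_NH₃ = 0.834 − 0.3386 = 0.495 m.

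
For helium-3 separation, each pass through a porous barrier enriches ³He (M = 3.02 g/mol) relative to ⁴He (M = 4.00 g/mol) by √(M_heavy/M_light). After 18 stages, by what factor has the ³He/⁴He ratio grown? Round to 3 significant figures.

Each stage multiplies the ratio by α = √(4.00/3.02), so after 18 stages the overall factor is α^18 = (4.00/3.02)^(18/2).
= 1.32450^9 = 12.5.

12.5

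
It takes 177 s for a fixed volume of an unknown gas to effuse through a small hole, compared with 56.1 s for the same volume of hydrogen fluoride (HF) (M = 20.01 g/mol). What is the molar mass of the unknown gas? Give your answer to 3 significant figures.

199 g/mol

Graham's law gives t_X/t_HF = √(M_X/M_HF).
177/56.1 = 3.155 = √(M_X/20.01)
M_X = 20.01 × 3.155² = 20.01 × 9.955 = 199 g/mol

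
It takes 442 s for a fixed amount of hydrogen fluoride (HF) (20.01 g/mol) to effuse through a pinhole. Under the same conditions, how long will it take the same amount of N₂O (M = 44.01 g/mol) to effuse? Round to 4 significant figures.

655.5 s

Graham's law gives t_N₂O/t_HF = √(M_N₂O/M_HF) = √(44.01/20.01) = √2.199 = 1.483.
So the time for N₂O is 442 × 1.483 = 655.5 s.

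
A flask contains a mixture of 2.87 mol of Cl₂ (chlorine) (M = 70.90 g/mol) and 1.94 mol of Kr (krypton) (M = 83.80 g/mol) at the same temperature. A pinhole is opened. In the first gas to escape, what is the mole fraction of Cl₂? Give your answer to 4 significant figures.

Rate_i ∝ x_i/√M_i (Graham's law weighted by mole fraction), so the effusate composition follows n_i/√M_i.
Mole fraction of Cl₂ in the effusate = (n_Cl₂/√M_Cl₂) / (n_Cl₂/√M_Cl₂ + n_Kr/√M_Kr)
= (2.87/√70.90) / (2.87/√70.90 + 1.94/√83.80) = 0.3408/(0.3408 + 0.2119) = 0.6166.

0.6166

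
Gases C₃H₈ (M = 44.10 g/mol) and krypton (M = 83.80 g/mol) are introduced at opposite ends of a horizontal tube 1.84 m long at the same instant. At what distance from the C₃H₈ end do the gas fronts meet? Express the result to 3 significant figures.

1.07 m

The fronts meet when d_C₃H₈ + d_Kr = L with d_C₃H₈/d_Kr = √(M_Kr/M_C₃H₈) (Graham's law). Here √(M_Kr/M_C₃H₈) = √(83.80/44.10) = 1.378.
With d_C₃H₈ + d_Kr = 1.84 m, d_Kr = 1.84/(1 + 1.378) = 0.7736 m.
d_C₃H₈ = 1.84 − 0.7736 = 1.07 m.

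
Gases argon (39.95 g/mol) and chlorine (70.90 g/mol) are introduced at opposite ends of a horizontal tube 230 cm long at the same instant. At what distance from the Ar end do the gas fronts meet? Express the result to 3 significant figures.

131 cm

In equal time, each gas travels a distance ∝ its rate ∝ 1/√M, so d_Ar/d_Cl₂ = √(M_Cl₂/M_Ar) = √(70.90/39.95) = 1.332.
With d_Ar + d_Cl₂ = 230 cm, d_Cl₂ = 230/(1 + 1.332) = 98.62 cm.
d_Ar = 230 − 98.62 = 131 cm.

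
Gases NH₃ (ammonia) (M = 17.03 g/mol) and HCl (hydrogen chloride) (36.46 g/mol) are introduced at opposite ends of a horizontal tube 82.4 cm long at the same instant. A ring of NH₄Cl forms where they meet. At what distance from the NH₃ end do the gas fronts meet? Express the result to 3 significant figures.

48.9 cm

Distances travelled in equal time are proportional to diffusion rates, so d_NH₃/d_HCl = √(M_HCl/M_NH₃) = √(36.46/17.03) = 1.463.
With d_NH₃ + d_HCl = 82.4 cm, d_HCl = 82.4/(1 + 1.463) = 33.45 cm.
d_NH₃ = 82.4 − 33.45 = 48.9 cm.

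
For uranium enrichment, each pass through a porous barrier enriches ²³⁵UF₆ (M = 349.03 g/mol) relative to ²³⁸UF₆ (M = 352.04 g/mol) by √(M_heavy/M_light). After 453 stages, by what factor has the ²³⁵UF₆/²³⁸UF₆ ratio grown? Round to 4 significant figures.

The single-stage factor is √(M_heavy/M_light), so 453 stages give [√(352.04/349.03)]^453 = (352.04/349.03)^(453/2).
= 1.00862^(453/2) = 6.993.

6.993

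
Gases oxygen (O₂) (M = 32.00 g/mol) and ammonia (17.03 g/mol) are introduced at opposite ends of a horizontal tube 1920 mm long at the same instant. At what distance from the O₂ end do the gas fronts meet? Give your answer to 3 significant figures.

Distances travelled in equal time are proportional to diffusion rates, so d_O₂/d_NH₃ = √(M_NH₃/M_O₂) = √(17.03/32.00) = 0.7295.
With d_O₂ + d_NH₃ = 1920 mm, d_NH₃ = 1920/(1 + 0.7295) = 1110 mm.
d_O₂ = 1920 − 1110 = 810 mm.

810 mm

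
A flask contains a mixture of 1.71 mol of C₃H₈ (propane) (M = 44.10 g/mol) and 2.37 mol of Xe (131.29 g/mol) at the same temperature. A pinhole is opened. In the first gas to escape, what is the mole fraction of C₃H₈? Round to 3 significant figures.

The effusion rate of species i is ∝ p_i/√M_i ∝ n_i/√M_i.
Mole fraction of C₃H₈ in the effusate = (n_C₃H₈/√M_C₃H₈) / (n_C₃H₈/√M_C₃H₈ + n_Xe/√M_Xe)
= (1.71/√44.10) / (1.71/√44.10 + 2.37/√131.29) = 0.2575/(0.2575 + 0.2068) = 0.555.

0.555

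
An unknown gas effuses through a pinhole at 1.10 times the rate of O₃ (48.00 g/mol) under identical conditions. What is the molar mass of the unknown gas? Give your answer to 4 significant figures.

Using Graham's law: rate_X/rate_O₃ = √(M_O₃/M_X).
1.10 = √(48.00/M_X)
M_X = 48.00 / 1.10² = 48.00 / 1.210 = 39.67 g/mol

39.67 g/mol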